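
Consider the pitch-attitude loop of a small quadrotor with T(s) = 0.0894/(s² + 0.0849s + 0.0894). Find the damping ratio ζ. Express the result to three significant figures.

ζ ≈ 0.142

Comparing the denominator to s² + 2ζω_n s + ω_n²: ω_n = √0.0894 = 0.299 rad/s, and 2ζω_n = 0.0849 so ζ = 0.0849/(2·0.299) = 0.142.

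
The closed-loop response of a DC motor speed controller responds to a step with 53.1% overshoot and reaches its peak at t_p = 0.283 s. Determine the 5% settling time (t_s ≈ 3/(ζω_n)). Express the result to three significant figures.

From the overshoot, ζ = −ln(OS)/√(π²+ln²(OS)) = 0.198.
From t_p = π/ω_d, ω_d = π/0.283 = 11.1 rad/s, so ω_n = ω_d/√(1−ζ²) = 11.3 rad/s.
t_s ≈ 3/(ζω_n) = 3/(0.198·11.3) = 1.34 s.

t_s ≈ 1.34 s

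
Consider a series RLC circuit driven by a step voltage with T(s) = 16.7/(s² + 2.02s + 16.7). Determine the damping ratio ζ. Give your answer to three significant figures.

ω_n = √16.7 = 4.09 rad/s; ζ = 2.02/(2·4.09) = 0.247.

ζ ≈ 0.247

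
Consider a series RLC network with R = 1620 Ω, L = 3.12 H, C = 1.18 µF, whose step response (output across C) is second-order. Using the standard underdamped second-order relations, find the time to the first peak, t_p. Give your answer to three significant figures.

For a series RLC circuit (capacitor voltage as output), ω_n = 1/√(LC) = 1/√(3.12 H · 1.18 µF) = 521 rad/s.
ζ = (R/2)·√(C/L) = (1620/2)·√(1.18 µF/3.12 H) = 0.498.
The damped frequency ω_d = ω_n√(1−ζ²) = 452 rad/s. t_p = π/ω_d = 0.00695 s.

t_p ≈ 0.00695 s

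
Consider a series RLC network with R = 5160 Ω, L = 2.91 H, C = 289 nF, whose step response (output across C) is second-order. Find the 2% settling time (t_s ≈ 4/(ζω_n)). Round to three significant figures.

t_s ≈ 0.00451 s

For a series RLC circuit (capacitor voltage as output), ω_n = 1/√(LC) = 1/√(2.91 H · 289 nF) = 1090 rad/s.
ζ = (R/2)·√(C/L) = (5160/2)·√(289 nF/2.91 H) = 0.813.
t_s ≈ 4/(ζω_n) = 0.00451 s.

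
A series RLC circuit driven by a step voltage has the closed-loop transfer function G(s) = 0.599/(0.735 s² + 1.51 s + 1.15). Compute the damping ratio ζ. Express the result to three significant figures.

Dividing through by 0.735: denominator becomes s² + 2.054 s + 1.565.
So ω_n = √1.565 = 1.25 rad/s and ζ = 2.054/(2·1.25) = 0.821.

ζ ≈ 0.821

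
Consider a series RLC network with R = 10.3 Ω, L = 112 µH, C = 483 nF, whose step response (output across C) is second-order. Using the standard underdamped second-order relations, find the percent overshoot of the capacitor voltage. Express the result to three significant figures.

%OS ≈ 32.3%

For a series RLC circuit (capacitor voltage as output), ω_n = 1/√(LC) = 1/√(112 µH · 483 nF) = 136000 rad/s.
ζ = (R/2)·√(C/L) = (10.3/2)·√(483 nF/112 µH) = 0.338.
Overshoot: exp(−π·0.338/√(1−0.338²)) = 0.323, i.e. 32.3%.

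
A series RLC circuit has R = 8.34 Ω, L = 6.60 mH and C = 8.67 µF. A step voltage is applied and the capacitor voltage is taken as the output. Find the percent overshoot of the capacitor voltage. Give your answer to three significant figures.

%OS ≈ 61.9%

For a series RLC circuit (capacitor voltage as output), ω_n = 1/√(LC) = 1/√(6.60 mH · 8.67 µF) = 4180 rad/s.
ζ = (R/2)·√(C/L) = (8.34/2)·√(8.67 µF/6.60 mH) = 0.151.
%OS = 100 e^{−πζ/√(1−ζ²)} with ζ = 0.151 gives 61.9%.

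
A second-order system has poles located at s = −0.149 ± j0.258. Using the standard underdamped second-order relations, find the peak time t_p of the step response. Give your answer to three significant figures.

t_p ≈ 12.2 s

t_p = π/ω_d with ω_d = 0.258 (the imaginary part), so t_p = 12.2 s.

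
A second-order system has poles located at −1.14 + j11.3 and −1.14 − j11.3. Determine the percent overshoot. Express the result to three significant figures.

%OS ≈ 72.8%

With σ = 1.14, ω_d = 11.3: ω_n = √(σ²+ω_d²) = 11.4 rad/s, ζ = σ/ω_n = 0.100.
Overshoot: exp(−π·0.100/√(1−0.100²)) = 0.728, i.e. 72.8%.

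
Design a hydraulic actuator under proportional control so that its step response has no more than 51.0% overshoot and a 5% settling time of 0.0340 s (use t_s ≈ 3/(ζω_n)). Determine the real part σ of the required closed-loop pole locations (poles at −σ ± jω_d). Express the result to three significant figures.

The settling-time spec alone fixes σ = ζω_n = 3/t_s = 3/0.0340 = 88.2.
(Overshoot then fixes ζ = 0.210 and hence ω_d = σ·√(1−ζ²)/ζ = 412 rad/s.)

σ ≈ 88.2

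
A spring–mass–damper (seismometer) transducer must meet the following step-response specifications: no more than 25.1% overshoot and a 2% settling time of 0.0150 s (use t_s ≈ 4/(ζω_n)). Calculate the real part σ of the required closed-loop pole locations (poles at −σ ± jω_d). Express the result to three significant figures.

The settling-time spec alone fixes σ = ζω_n = 4/t_s = 4/0.0150 = 267.
(Overshoot then fixes ζ = 0.403 and hence ω_d = σ·√(1−ζ²)/ζ = 606 rad/s.)

σ ≈ 267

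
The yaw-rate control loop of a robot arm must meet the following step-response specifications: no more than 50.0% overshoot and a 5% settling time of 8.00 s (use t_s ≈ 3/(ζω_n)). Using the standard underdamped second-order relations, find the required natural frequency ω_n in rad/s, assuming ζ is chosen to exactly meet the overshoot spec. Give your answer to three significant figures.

ω_n ≈ 1.74 rad/s

Inverting the overshoot relation: ζ = |ln 0.500|/√(π² + ln²0.500) = 0.215.
Then ω_n = 3/(ζ t_s) = 3/(0.215 × 8.00) = 1.74 rad/s.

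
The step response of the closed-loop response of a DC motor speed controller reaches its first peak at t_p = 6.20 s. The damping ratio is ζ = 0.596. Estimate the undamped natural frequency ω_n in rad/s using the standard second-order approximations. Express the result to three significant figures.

Peak time t_p = π/ω_d, so ω_d = π/t_p = π/6.20 = 0.507 rad/s.
ω_n = ω_d/√(1−ζ²) = 0.507/√0.645 = 0.631 rad/s.

ω_n ≈ 0.631 rad/s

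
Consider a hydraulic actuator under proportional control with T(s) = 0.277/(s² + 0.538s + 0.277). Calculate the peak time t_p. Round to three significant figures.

Matching coefficients with s² + 2ζω_n s + ω_n² gives ω_n² = 0.277 ⇒ ω_n = 0.526 rad/s, and ζ = 0.538/(2ω_n) = 0.511.
ω_d = ω_n√(1−ζ²) = 0.452 rad/s. Then t_p = π/ω_d = 6.94 s.

t_p ≈ 6.94 s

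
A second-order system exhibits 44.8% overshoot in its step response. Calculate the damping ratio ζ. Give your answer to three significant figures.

ζ ≈ 0.248

ζ = −ln(OS)/√(π² + (ln OS)²). With OS = 0.448, ln OS = −0.8030 and ζ = 0.8030/3.243 = 0.248.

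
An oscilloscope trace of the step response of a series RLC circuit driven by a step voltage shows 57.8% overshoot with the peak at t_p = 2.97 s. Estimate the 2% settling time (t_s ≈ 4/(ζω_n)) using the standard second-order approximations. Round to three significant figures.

t_s ≈ 21.7 s

The overshoot fixes ζ = −ln(OS)/√(π²+ln²(OS)) = 0.172.
t_p = π/ω_d ⇒ ω_d = 1.06 rad/s; then ω_n = ω_d/√(1−ζ²) = 1.07 rad/s.
t_s ≈ 4/(ζω_n) = 4/(0.172·1.07) = 21.7 s.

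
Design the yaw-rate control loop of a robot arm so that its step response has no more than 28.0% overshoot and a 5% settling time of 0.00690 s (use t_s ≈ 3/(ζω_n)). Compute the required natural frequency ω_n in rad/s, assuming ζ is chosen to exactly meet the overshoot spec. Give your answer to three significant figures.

ζ = −ln(OS)/√(π² + (ln OS)²). With OS = 0.280, ln OS = −1.273 and ζ = 1.273/3.390 = 0.376.
Then ω_n = 3/(ζ t_s) = 3/(0.376 × 0.00690) = 1160 rad/s.

ω_n ≈ 1160 rad/s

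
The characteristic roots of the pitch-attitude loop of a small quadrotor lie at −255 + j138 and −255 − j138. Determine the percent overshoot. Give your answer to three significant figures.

%OS ≈ 0.301%

The poles are at −σ ± jω_d with σ = 255 and ω_d = 138, so ω_n = √(σ²+ω_d²) = 290 rad/s and ζ = σ/ω_n = 0.879.
%OS = 100·exp(−πζ/√(1−ζ²)) = 0.301%.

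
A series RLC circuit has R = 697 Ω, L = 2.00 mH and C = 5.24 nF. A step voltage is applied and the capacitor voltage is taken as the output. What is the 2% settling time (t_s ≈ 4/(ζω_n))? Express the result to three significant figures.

t_s ≈ 0.0000230 s

For a series RLC circuit (capacitor voltage as output), ω_n = 1/√(LC) = 1/√(2.00 mH · 5.24 nF) = 309000 rad/s.
ζ = (R/2)·√(C/L) = (697/2)·√(5.24 nF/2.00 mH) = 0.564.
t_s ≈ 4/(ζω_n) = 0.0000230 s.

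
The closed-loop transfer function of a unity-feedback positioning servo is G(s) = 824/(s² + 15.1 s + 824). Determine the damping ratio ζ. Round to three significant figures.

ζ ≈ 0.263

Comparing the denominator to s² + 2ζω_n s + ω_n²: ω_n = √824 = 28.7 rad/s, and 2ζω_n = 15.1 so ζ = 15.1/(2·28.7) = 0.263.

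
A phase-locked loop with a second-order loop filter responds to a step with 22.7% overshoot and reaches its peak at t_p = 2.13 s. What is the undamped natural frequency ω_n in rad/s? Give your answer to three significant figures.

ζ from %OS: ζ = |ln 0.227|/√(π²+ln²0.227) = 0.427.
t_p = π/ω_d ⇒ ω_d = 1.47 rad/s; then ω_n = ω_d/√(1−ζ²) = 1.63 rad/s.

ω_n ≈ 1.63 rad/s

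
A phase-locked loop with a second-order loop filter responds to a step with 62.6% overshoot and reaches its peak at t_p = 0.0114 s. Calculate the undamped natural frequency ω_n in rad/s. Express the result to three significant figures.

From the overshoot, ζ = −ln(OS)/√(π²+ln²(OS)) = 0.147.
From t_p = π/ω_d, ω_d = π/0.0114 = 276 rad/s, so ω_n = ω_d/√(1−ζ²) = 279 rad/s.

ω_n ≈ 279 rad/s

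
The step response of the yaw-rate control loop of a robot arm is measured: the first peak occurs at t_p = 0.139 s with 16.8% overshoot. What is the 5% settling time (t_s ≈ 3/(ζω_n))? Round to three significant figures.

From the overshoot, ζ = −ln(OS)/√(π²+ln²(OS)) = 0.494.
t_p = π/ω_d ⇒ ω_d = 22.6 rad/s; then ω_n = ω_d/√(1−ζ²) = 26.0 rad/s.
t_s ≈ 3/(ζω_n) = 3/(0.494·26.0) = 0.234 s.

t_s ≈ 0.234 s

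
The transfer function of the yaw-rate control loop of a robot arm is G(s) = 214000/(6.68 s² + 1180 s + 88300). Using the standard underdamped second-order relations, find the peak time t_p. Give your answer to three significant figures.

Dividing through by 6.68: denominator becomes s² + 176.6 s + 13220.
So ω_n = √13220 = 115 rad/s and ζ = 176.6/(2·115) = 0.768.
The damped frequency ω_d = ω_n√(1−ζ²) = 73.6 rad/s. t_p = π/ω_d = 0.0427 s.

t_p ≈ 0.0427 s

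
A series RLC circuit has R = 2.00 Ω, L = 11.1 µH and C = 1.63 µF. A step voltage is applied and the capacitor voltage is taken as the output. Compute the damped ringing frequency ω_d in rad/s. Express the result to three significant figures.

For a series RLC circuit (capacitor voltage as output), ω_n = 1/√(LC) = 1/√(11.1 µH · 1.63 µF) = 235000 rad/s.
ζ = (R/2)·√(C/L) = (2.00/2)·√(1.63 µF/11.1 µH) = 0.383.
The damped frequency ω_d = ω_n√(1−ζ²) = 217000 rad/s.

ω_d ≈ 217000 rad/s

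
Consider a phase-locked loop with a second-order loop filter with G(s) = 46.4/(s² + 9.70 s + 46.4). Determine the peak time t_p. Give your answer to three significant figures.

Comparing the denominator to s² + 2ζω_n s + ω_n²: ω_n = √46.4 = 6.81 rad/s, and 2ζω_n = 9.70 so ζ = 9.70/(2·6.81) = 0.712.
ω_d = 6.81·√(1 − 0.712²) = 4.78 rad/s. Then t_p = π/ω_d = 0.657 s.

t_p ≈ 0.657 s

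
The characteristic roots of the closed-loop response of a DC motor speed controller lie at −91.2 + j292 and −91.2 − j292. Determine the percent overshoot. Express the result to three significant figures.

%OS ≈ 37.5%

With σ = 91.2, ω_d = 292: ω_n = √(σ²+ω_d²) = 306 rad/s, ζ = σ/ω_n = 0.298.
Overshoot: exp(−π·0.298/√(1−0.298²)) = 0.375, i.e. 37.5%.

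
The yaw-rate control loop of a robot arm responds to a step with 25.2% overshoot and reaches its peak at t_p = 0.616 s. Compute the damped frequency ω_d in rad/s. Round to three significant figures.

t_p = π/ω_d, so ω_d = π/0.616 = 5.10 rad/s.

ω_d ≈ 5.10 rad/s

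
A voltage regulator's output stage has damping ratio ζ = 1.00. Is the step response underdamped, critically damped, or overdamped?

critically damped

Since ζ = 1, the system is critically damped.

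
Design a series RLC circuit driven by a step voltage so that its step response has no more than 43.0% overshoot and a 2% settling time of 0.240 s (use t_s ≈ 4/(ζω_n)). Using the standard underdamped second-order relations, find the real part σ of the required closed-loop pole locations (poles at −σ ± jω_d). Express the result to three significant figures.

The settling-time spec alone fixes σ = ζω_n = 4/t_s = 4/0.240 = 16.7.
(Overshoot then fixes ζ = 0.259 and hence ω_d = σ·√(1−ζ²)/ζ = 62.0 rad/s.)

σ ≈ 16.7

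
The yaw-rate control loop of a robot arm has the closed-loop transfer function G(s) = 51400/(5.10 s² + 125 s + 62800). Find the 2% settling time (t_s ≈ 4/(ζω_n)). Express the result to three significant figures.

t_s ≈ 0.326 s

Dividing through by 5.10: denominator becomes s² + 24.51 s + 12310.
So ω_n = √12310 = 111 rad/s and ζ = 24.51/(2·111) = 0.110.
t_s ≈ 4/(ζω_n) = 0.326 s.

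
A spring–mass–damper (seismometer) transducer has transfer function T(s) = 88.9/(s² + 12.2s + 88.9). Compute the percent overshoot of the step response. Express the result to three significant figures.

ω_n = √88.9 = 9.43 rad/s; ζ = 12.2/(2·9.43) = 0.647.
%OS = 100 e^{−πζ/√(1−ζ²)} with ζ = 0.647 gives 6.96%.

%OS ≈ 6.96%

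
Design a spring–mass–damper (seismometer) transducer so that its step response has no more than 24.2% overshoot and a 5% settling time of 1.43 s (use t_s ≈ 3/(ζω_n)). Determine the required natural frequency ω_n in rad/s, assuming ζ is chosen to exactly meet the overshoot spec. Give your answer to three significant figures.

ω_n ≈ 5.10 rad/s

ζ = −ln(OS)/√(π² + (ln OS)²). With OS = 0.242, ln OS = −1.419 and ζ = 1.419/3.447 = 0.412.
Then ω_n = 3/(ζ t_s) = 3/(0.412 × 1.43) = 5.10 rad/s.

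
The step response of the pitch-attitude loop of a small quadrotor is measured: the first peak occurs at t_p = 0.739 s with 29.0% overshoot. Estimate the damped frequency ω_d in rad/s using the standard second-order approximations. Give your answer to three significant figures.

t_p = π/ω_d, so ω_d = π/0.739 = 4.25 rad/s.

ω_d ≈ 4.25 rad/s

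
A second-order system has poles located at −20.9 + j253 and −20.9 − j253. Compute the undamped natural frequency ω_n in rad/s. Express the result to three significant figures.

With σ = 20.9, ω_d = 253: ω_n = √(σ²+ω_d²) = 254 rad/s, ζ = σ/ω_n = 0.0823.

ω_n ≈ 254 rad/s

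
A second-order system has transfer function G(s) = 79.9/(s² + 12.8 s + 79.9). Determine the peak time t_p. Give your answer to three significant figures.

t_p ≈ 0.503 s

ω_n = √79.9 = 8.94 rad/s; ζ = 12.8/(2·8.94) = 0.716.
The damped frequency ω_d = ω_n√(1−ζ²) = 6.24 rad/s. Then t_p = π/ω_d = 0.503 s.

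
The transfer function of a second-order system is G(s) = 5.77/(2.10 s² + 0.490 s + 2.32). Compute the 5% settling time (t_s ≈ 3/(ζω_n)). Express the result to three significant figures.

t_s ≈ 25.7 s

Dividing through by 2.10: denominator becomes s² + 0.2333 s + 1.105.
So ω_n = √1.105 = 1.05 rad/s and ζ = 0.2333/(2·1.05) = 0.111.
t_s ≈ 3/(ζω_n) = 25.7 s.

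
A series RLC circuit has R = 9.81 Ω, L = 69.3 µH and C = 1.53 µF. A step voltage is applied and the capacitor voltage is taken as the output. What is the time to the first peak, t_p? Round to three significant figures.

t_p ≈ 0.0000472 s

For a series RLC circuit (capacitor voltage as output), ω_n = 1/√(LC) = 1/√(69.3 µH · 1.53 µF) = 97100 rad/s.
ζ = (R/2)·√(C/L) = (9.81/2)·√(1.53 µF/69.3 µH) = 0.729.
The damped frequency ω_d = ω_n√(1−ζ²) = 66500 rad/s. t_p = π/ω_d = 0.0000472 s.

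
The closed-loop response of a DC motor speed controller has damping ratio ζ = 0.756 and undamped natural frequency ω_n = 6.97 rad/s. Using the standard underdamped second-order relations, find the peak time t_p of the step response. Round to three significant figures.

t_p ≈ 0.689 s

The damped frequency is ω_d = ω_n√(1−ζ²) = 6.97·√(1−0.572) = 4.56 rad/s.
Peak time t_p = π/ω_d = π/4.56 = 0.689 s.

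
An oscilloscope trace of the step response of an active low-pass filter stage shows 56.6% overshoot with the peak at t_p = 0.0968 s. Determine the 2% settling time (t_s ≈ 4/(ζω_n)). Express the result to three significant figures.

t_s ≈ 0.680 s

The overshoot fixes ζ = −ln(OS)/√(π²+ln²(OS)) = 0.178.
From t_p = π/ω_d, ω_d = π/0.0968 = 32.5 rad/s, so ω_n = ω_d/√(1−ζ²) = 33.0 rad/s.
t_s ≈ 4/(ζω_n) = 4/(0.178·33.0) = 0.680 s.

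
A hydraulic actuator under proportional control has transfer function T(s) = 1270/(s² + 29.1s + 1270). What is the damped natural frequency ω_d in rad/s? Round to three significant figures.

ω_d ≈ 32.5 rad/s

Comparing the denominator to s² + 2ζω_n s + ω_n²: ω_n = √1270 = 35.6 rad/s, and 2ζω_n = 29.1 so ζ = 29.1/(2·35.6) = 0.408.
The damped frequency ω_d = ω_n√(1−ζ²) = 32.5 rad/s.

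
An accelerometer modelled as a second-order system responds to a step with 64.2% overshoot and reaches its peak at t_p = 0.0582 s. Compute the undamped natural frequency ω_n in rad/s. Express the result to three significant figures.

ω_n ≈ 54.5 rad/s

ζ from %OS: ζ = |ln 0.642|/√(π²+ln²0.642) = 0.140.
From t_p = π/ω_d, ω_d = π/0.0582 = 54.0 rad/s, so ω_n = ω_d/√(1−ζ²) = 54.5 rad/s.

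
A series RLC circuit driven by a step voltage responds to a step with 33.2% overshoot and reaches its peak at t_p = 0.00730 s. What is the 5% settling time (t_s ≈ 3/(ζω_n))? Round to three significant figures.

From the overshoot, ζ = −ln(OS)/√(π²+ln²(OS)) = 0.331.
t_p = π/ω_d ⇒ ω_d = 430 rad/s; then ω_n = ω_d/√(1−ζ²) = 456 rad/s.
t_s ≈ 3/(ζω_n) = 3/(0.331·456) = 0.0199 s.

t_s ≈ 0.0199 s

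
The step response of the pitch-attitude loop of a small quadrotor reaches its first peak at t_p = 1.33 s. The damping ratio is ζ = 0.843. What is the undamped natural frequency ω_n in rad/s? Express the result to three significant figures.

Peak time t_p = π/ω_d, so ω_d = π/t_p = π/1.33 = 2.36 rad/s.
ω_n = ω_d/√(1−ζ²) = 2.36/√0.289 = 4.39 rad/s.

ω_n ≈ 4.39 rad/s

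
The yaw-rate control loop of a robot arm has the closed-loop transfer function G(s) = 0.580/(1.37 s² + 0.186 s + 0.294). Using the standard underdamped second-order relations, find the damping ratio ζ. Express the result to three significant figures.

Dividing through by 1.37: denominator becomes s² + 0.1358 s + 0.2146.
So ω_n = √0.2146 = 0.463 rad/s and ζ = 0.1358/(2·0.463) = 0.147.

ζ ≈ 0.147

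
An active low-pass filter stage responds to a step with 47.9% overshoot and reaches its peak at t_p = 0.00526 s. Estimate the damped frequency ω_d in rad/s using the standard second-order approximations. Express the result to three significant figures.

ω_d ≈ 597 rad/s

t_p = π/ω_d, so ω_d = π/0.00526 = 597 rad/s.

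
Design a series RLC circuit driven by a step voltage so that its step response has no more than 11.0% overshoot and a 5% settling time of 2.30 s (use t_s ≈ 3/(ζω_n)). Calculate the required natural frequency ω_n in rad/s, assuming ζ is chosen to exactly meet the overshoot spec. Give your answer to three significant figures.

ω_n ≈ 2.27 rad/s

ζ = −ln(OS)/√(π² + (ln OS)²). With OS = 0.110, ln OS = −2.207 and ζ = 2.207/3.839 = 0.575.
From t_s ≈ 3/(ζω_n): ω_n = 3/(ζ·t_s) = 3/(0.575·2.30) = 2.27 rad/s.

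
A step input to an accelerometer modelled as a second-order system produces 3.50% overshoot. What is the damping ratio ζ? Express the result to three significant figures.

ζ ≈ 0.730

ζ = −ln(OS)/√(π² + (ln OS)²). With OS = 0.0350, ln OS = −3.352 and ζ = 3.352/4.594 = 0.730.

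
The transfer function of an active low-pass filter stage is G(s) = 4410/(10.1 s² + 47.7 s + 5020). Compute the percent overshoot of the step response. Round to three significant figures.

%OS ≈ 71.6%

Dividing through by 10.1: denominator becomes s² + 4.723 s + 497.0.
So ω_n = √497.0 = 22.3 rad/s and ζ = 4.723/(2·22.3) = 0.106.
%OS = 100·exp(−πζ/√(1−ζ²)) = 71.6%.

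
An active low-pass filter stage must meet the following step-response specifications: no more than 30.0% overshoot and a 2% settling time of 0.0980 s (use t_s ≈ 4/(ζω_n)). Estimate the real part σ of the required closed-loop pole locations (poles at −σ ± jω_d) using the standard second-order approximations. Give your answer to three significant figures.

The settling-time spec alone fixes σ = ζω_n = 4/t_s = 4/0.0980 = 40.8.
(Overshoot then fixes ζ = 0.358 and hence ω_d = σ·√(1−ζ²)/ζ = 107 rad/s.)

σ ≈ 40.8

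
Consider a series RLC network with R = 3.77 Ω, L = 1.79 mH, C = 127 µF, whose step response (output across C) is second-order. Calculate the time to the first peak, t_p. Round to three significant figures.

t_p ≈ 0.00173 s

For a series RLC circuit (capacitor voltage as output), ω_n = 1/√(LC) = 1/√(1.79 mH · 127 µF) = 2100 rad/s.
ζ = (R/2)·√(C/L) = (3.77/2)·√(127 µF/1.79 mH) = 0.502.
ω_d = ω_n√(1−ζ²) = 1810 rad/s. t_p = π/ω_d = 0.00173 s.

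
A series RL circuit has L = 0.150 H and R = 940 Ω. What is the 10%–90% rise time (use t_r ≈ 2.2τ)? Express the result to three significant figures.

τ = L/R = 0.150/940 = 0.000160 s.
t_r ≈ 2.2τ = 0.000351 s.

t_r ≈ 0.000351 s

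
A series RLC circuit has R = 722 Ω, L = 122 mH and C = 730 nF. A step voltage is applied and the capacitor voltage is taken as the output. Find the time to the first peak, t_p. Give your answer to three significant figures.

For a series RLC circuit (capacitor voltage as output), ω_n = 1/√(LC) = 1/√(122 mH · 730 nF) = 3350 rad/s.
ζ = (R/2)·√(C/L) = (722/2)·√(730 nF/122 mH) = 0.883.
ω_d = ω_n√(1−ζ²) = 1570 rad/s. t_p = π/ω_d = 0.00200 s.

t_p ≈ 0.00200 s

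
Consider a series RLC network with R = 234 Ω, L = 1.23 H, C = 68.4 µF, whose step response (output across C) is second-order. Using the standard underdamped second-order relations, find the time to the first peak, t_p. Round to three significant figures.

t_p ≈ 0.0590 s

For a series RLC circuit (capacitor voltage as output), ω_n = 1/√(LC) = 1/√(1.23 H · 68.4 µF) = 109 rad/s.
ζ = (R/2)·√(C/L) = (234/2)·√(68.4 µF/1.23 H) = 0.872.
The damped frequency ω_d = ω_n√(1−ζ²) = 53.3 rad/s. t_p = π/ω_d = 0.0590 s.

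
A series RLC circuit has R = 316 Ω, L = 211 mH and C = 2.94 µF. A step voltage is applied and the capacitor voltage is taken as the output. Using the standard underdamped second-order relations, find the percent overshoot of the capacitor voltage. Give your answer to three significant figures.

For a series RLC circuit (capacitor voltage as output), ω_n = 1/√(LC) = 1/√(211 mH · 2.94 µF) = 1270 rad/s.
ζ = (R/2)·√(C/L) = (316/2)·√(2.94 µF/211 mH) = 0.590.
Overshoot: exp(−π·0.590/√(1−0.590²)) = 0.101, i.e. 10.1%.

%OS ≈ 10.1%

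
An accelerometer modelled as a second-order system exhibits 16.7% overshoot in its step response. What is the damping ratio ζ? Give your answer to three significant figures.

ζ = −ln(OS)/√(π² + (ln OS)²). With OS = 0.167, ln OS = −1.790 and ζ = 1.790/3.616 = 0.495.

ζ ≈ 0.495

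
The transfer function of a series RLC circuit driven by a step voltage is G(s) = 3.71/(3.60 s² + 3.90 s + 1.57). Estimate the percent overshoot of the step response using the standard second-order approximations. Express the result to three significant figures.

Dividing through by 3.60: denominator becomes s² + 1.083 s + 0.4361.
So ω_n = √0.4361 = 0.660 rad/s and ζ = 1.083/(2·0.660) = 0.820.
%OS = 100·exp(−πζ/√(1−ζ²)) = 1.11%.

%OS ≈ 1.11%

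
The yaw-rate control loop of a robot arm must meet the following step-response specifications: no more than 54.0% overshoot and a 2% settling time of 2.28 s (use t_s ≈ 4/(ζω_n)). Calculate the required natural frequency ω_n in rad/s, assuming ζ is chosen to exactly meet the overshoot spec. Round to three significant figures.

ζ = −ln(OS)/√(π² + (ln OS)²). With OS = 0.540, ln OS = −0.6162 and ζ = 0.6162/3.201 = 0.192.
From t_s ≈ 4/(ζω_n): ω_n = 4/(ζ·t_s) = 4/(0.192·2.28) = 9.12 rad/s.

ω_n ≈ 9.12 rad/s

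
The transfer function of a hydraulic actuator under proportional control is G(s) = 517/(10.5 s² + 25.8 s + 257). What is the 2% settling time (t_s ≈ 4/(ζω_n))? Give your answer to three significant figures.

Dividing through by 10.5: denominator becomes s² + 2.457 s + 24.48.
So ω_n = √24.48 = 4.95 rad/s and ζ = 2.457/(2·4.95) = 0.248.
t_s ≈ 4/(ζω_n) = 3.26 s.

t_s ≈ 3.26 s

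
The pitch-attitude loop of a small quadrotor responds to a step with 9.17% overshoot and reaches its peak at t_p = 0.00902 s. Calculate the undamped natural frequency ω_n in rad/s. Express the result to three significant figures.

The overshoot fixes ζ = −ln(OS)/√(π²+ln²(OS)) = 0.605.
t_p = π/ω_d ⇒ ω_d = 348 rad/s; then ω_n = ω_d/√(1−ζ²) = 438 rad/s.

ω_n ≈ 438 rad/s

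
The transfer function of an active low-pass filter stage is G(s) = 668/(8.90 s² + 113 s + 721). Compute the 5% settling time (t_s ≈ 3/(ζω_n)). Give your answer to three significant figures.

Dividing through by 8.90: denominator becomes s² + 12.70 s + 81.01.
So ω_n = √81.01 = 9.00 rad/s and ζ = 12.70/(2·9.00) = 0.705.
t_s ≈ 3/(ζω_n) = 0.473 s.

t_s ≈ 0.473 s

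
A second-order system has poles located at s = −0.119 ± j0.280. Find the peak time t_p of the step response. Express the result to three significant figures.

t_p = π/ω_d with ω_d = 0.280 (the imaginary part), so t_p = 11.2 s.

t_p ≈ 11.2 s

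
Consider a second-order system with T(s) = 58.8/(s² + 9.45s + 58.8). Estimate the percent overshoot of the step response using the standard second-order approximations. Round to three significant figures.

%OS ≈ 8.56%

Comparing the denominator to s² + 2ζω_n s + ω_n²: ω_n = √58.8 = 7.67 rad/s, and 2ζω_n = 9.45 so ζ = 9.45/(2·7.67) = 0.616.
Overshoot: exp(−π·0.616/√(1−0.616²)) = 0.0856, i.e. 8.56%.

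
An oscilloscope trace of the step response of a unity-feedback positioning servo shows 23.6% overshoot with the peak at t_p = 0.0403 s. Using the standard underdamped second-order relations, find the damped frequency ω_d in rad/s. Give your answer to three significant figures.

ω_d ≈ 78.0 rad/s

t_p = π/ω_d, so ω_d = π/0.0403 = 78.0 rad/s.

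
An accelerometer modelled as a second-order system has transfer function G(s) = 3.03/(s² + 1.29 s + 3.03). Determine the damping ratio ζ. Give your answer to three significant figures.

ζ ≈ 0.371

Matching coefficients with s² + 2ζω_n s + ω_n² gives ω_n² = 3.03 ⇒ ω_n = 1.74 rad/s, and ζ = 1.29/(2ω_n) = 0.371.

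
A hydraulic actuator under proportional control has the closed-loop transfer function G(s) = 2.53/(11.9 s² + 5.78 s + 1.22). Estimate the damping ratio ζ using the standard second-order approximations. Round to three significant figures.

ζ ≈ 0.758

Dividing through by 11.9: denominator becomes s² + 0.4857 s + 0.1025.
So ω_n = √0.1025 = 0.320 rad/s and ζ = 0.4857/(2·0.320) = 0.758.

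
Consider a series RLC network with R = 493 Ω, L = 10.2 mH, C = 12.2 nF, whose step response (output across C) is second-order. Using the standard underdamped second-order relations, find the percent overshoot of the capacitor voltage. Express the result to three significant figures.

%OS ≈ 41.5%

For a series RLC circuit (capacitor voltage as output), ω_n = 1/√(LC) = 1/√(10.2 mH · 12.2 nF) = 89600 rad/s.
ζ = (R/2)·√(C/L) = (493/2)·√(12.2 nF/10.2 mH) = 0.270.
Overshoot: exp(−π·0.270/√(1−0.270²)) = 0.415, i.e. 41.5%.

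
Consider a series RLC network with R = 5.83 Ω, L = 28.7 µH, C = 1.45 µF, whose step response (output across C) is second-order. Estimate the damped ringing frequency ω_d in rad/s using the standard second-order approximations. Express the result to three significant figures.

For a series RLC circuit (capacitor voltage as output), ω_n = 1/√(LC) = 1/√(28.7 µH · 1.45 µF) = 155000 rad/s.
ζ = (R/2)·√(C/L) = (5.83/2)·√(1.45 µF/28.7 µH) = 0.655.
The damped frequency ω_d = ω_n√(1−ζ²) = 117000 rad/s.

ω_d ≈ 117000 rad/s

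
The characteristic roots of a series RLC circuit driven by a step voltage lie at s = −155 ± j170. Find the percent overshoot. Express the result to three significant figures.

%OS ≈ 5.70%

|pole| = ω_n = √(155² + 170²) = 230 rad/s; ζ = cos θ = σ/ω_n = 0.674.
Overshoot: exp(−π·0.674/√(1−0.674²)) = 0.0570, i.e. 5.70%.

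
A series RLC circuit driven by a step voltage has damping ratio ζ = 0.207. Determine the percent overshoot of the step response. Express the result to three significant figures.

For an underdamped second-order system, %OS = 100·exp(−πζ/√(1−ζ²)).
πζ/√(1−ζ²) = π·0.207/√(1−0.0428) = 0.6647, so %OS = 100·e^(−0.6647) = 51.4%.

%OS ≈ 51.4%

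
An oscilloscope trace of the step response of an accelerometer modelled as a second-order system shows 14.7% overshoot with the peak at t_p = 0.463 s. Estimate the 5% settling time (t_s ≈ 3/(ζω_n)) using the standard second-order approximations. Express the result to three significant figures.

t_s ≈ 0.724 s

ζ from %OS: ζ = |ln 0.147|/√(π²+ln²0.147) = 0.521.
t_p = π/ω_d ⇒ ω_d = 6.79 rad/s; then ω_n = ω_d/√(1−ζ²) = 7.95 rad/s.
t_s ≈ 3/(ζω_n) = 3/(0.521·7.95) = 0.724 s.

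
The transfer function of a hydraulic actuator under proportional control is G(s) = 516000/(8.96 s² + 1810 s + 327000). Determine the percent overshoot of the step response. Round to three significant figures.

Dividing through by 8.96: denominator becomes s² + 202.0 s + 36500.
So ω_n = √36500 = 191 rad/s and ζ = 202.0/(2·191) = 0.529.
%OS = 100 e^{−πζ/√(1−ζ²)} with ζ = 0.529 gives 14.1%.

%OS ≈ 14.1%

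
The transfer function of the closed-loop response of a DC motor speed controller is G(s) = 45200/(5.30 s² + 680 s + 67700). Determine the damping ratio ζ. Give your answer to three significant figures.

Dividing through by 5.30: denominator becomes s² + 128.3 s + 12770.
So ω_n = √12770 = 113 rad/s and ζ = 128.3/(2·113) = 0.568.

ζ ≈ 0.568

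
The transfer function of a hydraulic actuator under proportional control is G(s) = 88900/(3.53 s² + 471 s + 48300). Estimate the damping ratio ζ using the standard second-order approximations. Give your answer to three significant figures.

ζ ≈ 0.570

Dividing through by 3.53: denominator becomes s² + 133.4 s + 13680.
So ω_n = √13680 = 117 rad/s and ζ = 133.4/(2·117) = 0.570.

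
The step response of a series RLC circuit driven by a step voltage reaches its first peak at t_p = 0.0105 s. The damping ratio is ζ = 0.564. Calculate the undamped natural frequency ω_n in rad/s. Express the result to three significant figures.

ω_n ≈ 362 rad/s

Peak time t_p = π/ω_d, so ω_d = π/t_p = π/0.0105 = 299 rad/s.
ω_n = ω_d/√(1−ζ²) = 299/√0.682 = 362 rad/s.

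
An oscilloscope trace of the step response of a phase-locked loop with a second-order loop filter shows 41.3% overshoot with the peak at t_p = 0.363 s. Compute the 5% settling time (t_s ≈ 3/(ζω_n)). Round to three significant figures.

t_s ≈ 1.23 s

The overshoot fixes ζ = −ln(OS)/√(π²+ln²(OS)) = 0.271.
t_p = π/ω_d ⇒ ω_d = 8.65 rad/s; then ω_n = ω_d/√(1−ζ²) = 8.99 rad/s.
t_s ≈ 3/(ζω_n) = 3/(0.271·8.99) = 1.23 s.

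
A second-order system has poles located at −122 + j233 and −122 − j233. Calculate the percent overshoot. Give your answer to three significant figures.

|pole| = ω_n = √(122² + 233²) = 263 rad/s; ζ = cos θ = σ/ω_n = 0.464.
%OS = 100·exp(−πζ/√(1−ζ²)) = 19.3%.

%OS ≈ 19.3%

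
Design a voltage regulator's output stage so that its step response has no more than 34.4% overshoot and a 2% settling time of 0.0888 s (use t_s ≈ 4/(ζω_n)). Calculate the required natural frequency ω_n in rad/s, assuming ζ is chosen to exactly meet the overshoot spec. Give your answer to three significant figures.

ω_n ≈ 140 rad/s

Inverting the overshoot relation: ζ = |ln 0.344|/√(π² + ln²0.344) = 0.322.
Then ω_n = 4/(ζ t_s) = 4/(0.322 × 0.0888) = 140 rad/s.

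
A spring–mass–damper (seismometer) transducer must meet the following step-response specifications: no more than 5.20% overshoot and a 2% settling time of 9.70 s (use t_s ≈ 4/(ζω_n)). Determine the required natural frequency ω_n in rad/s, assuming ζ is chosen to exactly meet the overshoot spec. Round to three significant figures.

ω_n ≈ 0.602 rad/s

Inverting the overshoot relation: ζ = |ln 0.0520|/√(π² + ln²0.0520) = 0.685.
From t_s ≈ 4/(ζω_n): ω_n = 4/(ζ·t_s) = 4/(0.685·9.70) = 0.602 rad/s.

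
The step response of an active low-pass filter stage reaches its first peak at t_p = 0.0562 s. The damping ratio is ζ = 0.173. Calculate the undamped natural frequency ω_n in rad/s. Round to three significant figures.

Peak time t_p = π/ω_d, so ω_d = π/t_p = π/0.0562 = 55.9 rad/s.
ω_n = ω_d/√(1−ζ²) = 55.9/√0.970 = 56.8 rad/s.

ω_n ≈ 56.8 rad/s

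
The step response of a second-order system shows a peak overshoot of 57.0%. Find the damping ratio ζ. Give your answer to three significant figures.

Inverting the overshoot relation: ζ = |ln 0.570|/√(π² + ln²0.570) = 0.176.

ζ ≈ 0.176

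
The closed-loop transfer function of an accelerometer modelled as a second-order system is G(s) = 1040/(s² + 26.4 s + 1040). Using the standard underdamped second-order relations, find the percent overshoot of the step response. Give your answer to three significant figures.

%OS ≈ 24.4%

ω_n = √1040 = 32.2 rad/s; ζ = 26.4/(2·32.2) = 0.409.
Overshoot: exp(−π·0.409/√(1−0.409²)) = 0.244, i.e. 24.4%.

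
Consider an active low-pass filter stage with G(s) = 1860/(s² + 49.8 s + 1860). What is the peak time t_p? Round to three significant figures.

t_p ≈ 0.0892 s

Comparing the denominator to s² + 2ζω_n s + ω_n²: ω_n = √1860 = 43.1 rad/s, and 2ζω_n = 49.8 so ζ = 49.8/(2·43.1) = 0.577.
The damped frequency ω_d = ω_n√(1−ζ²) = 35.2 rad/s. Then t_p = π/ω_d = 0.0892 s.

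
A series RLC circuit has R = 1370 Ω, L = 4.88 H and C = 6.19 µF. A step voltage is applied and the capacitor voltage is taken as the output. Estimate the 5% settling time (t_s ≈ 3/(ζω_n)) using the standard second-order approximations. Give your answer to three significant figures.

t_s ≈ 0.0214 s

For a series RLC circuit (capacitor voltage as output), ω_n = 1/√(LC) = 1/√(4.88 H · 6.19 µF) = 182 rad/s.
ζ = (R/2)·√(C/L) = (1370/2)·√(6.19 µF/4.88 H) = 0.771.
t_s ≈ 3/(ζω_n) = 0.0214 s.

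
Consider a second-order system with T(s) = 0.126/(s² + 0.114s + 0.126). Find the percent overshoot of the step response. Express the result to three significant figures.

%OS ≈ 60.0%

Comparing the denominator to s² + 2ζω_n s + ω_n²: ω_n = √0.126 = 0.355 rad/s, and 2ζω_n = 0.114 so ζ = 0.114/(2·0.355) = 0.161.
%OS = 100·exp(−πζ/√(1−ζ²)) = 60.0%.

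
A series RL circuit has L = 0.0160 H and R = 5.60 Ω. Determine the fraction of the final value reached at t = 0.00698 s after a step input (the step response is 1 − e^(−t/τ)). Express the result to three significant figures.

τ = L/R = 0.0160/5.60 = 0.00286 s.
y(t)/y_∞ = 1 − e^(−t/τ) = 1 − e^(−0.00698/0.00286) = 1 − e^(−2.44) = 0.913.

y/y_∞ ≈ 0.913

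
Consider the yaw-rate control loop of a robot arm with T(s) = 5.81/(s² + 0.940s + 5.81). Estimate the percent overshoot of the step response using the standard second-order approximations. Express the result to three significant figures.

ω_n = √5.81 = 2.41 rad/s; ζ = 0.940/(2·2.41) = 0.195.
%OS = 100·exp(−πζ/√(1−ζ²)) = 53.5%.

%OS ≈ 53.5%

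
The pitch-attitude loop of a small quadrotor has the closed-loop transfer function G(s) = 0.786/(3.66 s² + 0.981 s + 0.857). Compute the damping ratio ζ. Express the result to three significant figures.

ζ ≈ 0.277

Dividing through by 3.66: denominator becomes s² + 0.2680 s + 0.2342.
So ω_n = √0.2342 = 0.484 rad/s and ζ = 0.2680/(2·0.484) = 0.277.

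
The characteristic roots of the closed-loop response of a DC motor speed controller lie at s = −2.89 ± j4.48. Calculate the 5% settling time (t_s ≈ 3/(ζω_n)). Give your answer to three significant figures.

t_s ≈ 1.04 s

For poles at −σ ± jω_d, ζω_n = σ = 2.89, so t_s ≈ 3/σ = 1.04 s.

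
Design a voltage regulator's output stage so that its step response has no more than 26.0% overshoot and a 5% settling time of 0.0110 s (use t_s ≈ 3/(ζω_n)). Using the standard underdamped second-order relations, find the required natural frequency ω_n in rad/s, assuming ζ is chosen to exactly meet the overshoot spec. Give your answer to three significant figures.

ζ = −ln(OS)/√(π² + (ln OS)²). With OS = 0.260, ln OS = −1.347 and ζ = 1.347/3.418 = 0.394.
From t_s ≈ 3/(ζω_n): ω_n = 3/(ζ·t_s) = 3/(0.394·0.0110) = 692 rad/s.

ω_n ≈ 692 rad/s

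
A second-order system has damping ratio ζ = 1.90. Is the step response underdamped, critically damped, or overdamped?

overdamped

Since ζ = 1.90 > 1, the system is overdamped.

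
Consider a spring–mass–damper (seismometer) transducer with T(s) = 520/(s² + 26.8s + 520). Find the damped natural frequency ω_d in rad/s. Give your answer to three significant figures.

ω_d ≈ 18.5 rad/s

ω_n = √520 = 22.8 rad/s; ζ = 26.8/(2·22.8) = 0.588.
ω_d = ω_n√(1−ζ²) = 18.5 rad/s.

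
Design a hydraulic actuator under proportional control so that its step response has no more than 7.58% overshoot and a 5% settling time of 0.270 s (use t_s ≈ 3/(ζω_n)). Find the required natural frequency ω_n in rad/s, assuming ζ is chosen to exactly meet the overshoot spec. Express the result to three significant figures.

ζ = −ln(OS)/√(π² + (ln OS)²). With OS = 0.0758, ln OS = −2.580 and ζ = 2.580/4.065 = 0.635.
From t_s ≈ 3/(ζω_n): ω_n = 3/(ζ·t_s) = 3/(0.635·0.270) = 17.5 rad/s.

ω_n ≈ 17.5 rad/s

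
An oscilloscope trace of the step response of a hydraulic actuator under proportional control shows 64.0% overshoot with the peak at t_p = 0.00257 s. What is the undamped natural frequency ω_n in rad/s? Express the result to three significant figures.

ω_n ≈ 1230 rad/s

From the overshoot, ζ = −ln(OS)/√(π²+ln²(OS)) = 0.141.
From t_p = π/ω_d, ω_d = π/0.00257 = 1220 rad/s, so ω_n = ω_d/√(1−ζ²) = 1230 rad/s.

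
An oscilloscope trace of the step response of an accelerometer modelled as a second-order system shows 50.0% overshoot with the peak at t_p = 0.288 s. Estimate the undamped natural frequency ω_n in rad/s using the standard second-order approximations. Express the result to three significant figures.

ω_n ≈ 11.2 rad/s

From the overshoot, ζ = −ln(OS)/√(π²+ln²(OS)) = 0.215.
From t_p = π/ω_d, ω_d = π/0.288 = 10.9 rad/s, so ω_n = ω_d/√(1−ζ²) = 11.2 rad/s.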